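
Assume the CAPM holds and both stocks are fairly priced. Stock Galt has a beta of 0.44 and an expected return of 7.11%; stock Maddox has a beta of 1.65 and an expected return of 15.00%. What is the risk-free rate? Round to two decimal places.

4.24%

Both satisfy E(R) = R_f + β·MRP, so the slope of the SML is
MRP = (15.00% − 7.11%) / (1.65 − 0.44) = 7.89% / 1.21 = 6.5207%
R_f = E(R_Galt) − β_Galt·MRP = 7.11% − 0.44 × 6.5207% = 4.2409%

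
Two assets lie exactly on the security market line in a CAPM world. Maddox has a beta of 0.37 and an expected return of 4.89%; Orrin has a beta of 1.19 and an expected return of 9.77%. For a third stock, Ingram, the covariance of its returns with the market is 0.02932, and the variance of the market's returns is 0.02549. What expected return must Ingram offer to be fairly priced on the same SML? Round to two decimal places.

MRP = (9.77% − 4.89%) / (1.19 − 0.37) = 5.9512%
R_f = 4.89% − 0.37 × 5.9512% = 2.6881%
β_Ingram = Cov / Var(R_m) = 0.02932 / 0.02549 = 1.1503
E(R_Ingram) = R_f + β × MRP = 2.6881% + 1.1503 × 5.9512% = 9.53%

9.53%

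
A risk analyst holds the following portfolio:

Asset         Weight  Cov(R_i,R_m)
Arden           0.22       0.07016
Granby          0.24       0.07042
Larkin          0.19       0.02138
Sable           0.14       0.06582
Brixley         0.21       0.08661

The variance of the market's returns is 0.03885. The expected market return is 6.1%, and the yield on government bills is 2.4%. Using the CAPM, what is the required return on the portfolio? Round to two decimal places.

β_Arden = 0.07016 / 0.03885 = 1.8059
β_Granby = 0.07042 / 0.03885 = 1.8126
β_Larkin = 0.02138 / 0.03885 = 0.5503
β_Sable = 0.06582 / 0.03885 = 1.6942
β_Brixley = 0.08661 / 0.03885 = 2.2293
β_P = Σ w_i β_i = 0.22×1.8059 + 0.24×1.8126 + 0.19×0.5503 + 0.14×1.6942 + 0.21×2.2293 = 1.6422
MRP = 6.1% − 2.4% = 3.70%
E(R_P) = R_f + β_P × MRP = 2.4% + 1.6422 × 3.7% = 8.48%

8.48%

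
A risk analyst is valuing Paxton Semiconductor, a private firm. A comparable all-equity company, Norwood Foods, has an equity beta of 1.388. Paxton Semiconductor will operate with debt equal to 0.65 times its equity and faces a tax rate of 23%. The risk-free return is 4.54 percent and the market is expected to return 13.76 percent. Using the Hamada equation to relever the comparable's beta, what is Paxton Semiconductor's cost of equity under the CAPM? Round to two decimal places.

β_L = β_U × [1 + (1 − t)(D/E)] = 1.388 × [1 + (1 − 0.23) × 0.65]
    = 1.388 × [1 + 0.77 × 0.65] = 1.388 × 1.5005 = 2.0827
MRP = 13.76% − 4.54% = 9.22%
E(R) = R_f + β_L × MRP = 4.54% + 2.0827 × 9.22% = 23.74%

23.74%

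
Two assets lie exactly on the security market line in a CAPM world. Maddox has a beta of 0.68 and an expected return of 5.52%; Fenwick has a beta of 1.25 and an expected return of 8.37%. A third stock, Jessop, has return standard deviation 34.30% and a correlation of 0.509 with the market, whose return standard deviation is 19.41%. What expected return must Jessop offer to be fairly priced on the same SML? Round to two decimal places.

MRP = (8.37% − 5.52%) / (1.25 − 0.68) = 5.0000%
R_f = 5.52% − 0.68 × 5.0000% = 2.1200%
β_Jessop = ρ·σ_i/σ_m = 0.509 × 34.30 / 19.41 = 0.8995
E(R_Jessop) = R_f + β × MRP = 2.1200% + 0.8995 × 5.0000% = 6.62%

6.62%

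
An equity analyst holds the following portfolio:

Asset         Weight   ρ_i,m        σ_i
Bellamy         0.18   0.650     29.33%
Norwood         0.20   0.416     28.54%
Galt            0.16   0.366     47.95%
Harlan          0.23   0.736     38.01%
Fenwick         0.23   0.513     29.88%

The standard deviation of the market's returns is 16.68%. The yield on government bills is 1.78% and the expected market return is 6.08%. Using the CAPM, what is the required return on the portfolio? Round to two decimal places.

6.57%

β_Bellamy = 0.650 × 29.33% / 16.68% = 1.1430
β_Norwood = 0.416 × 28.54% / 16.68% = 0.7118
β_Galt = 0.366 × 47.95% / 16.68% = 1.0521
β_Harlan = 0.736 × 38.01% / 16.68% = 1.6772
β_Fenwick = 0.513 × 29.88% / 16.68% = 0.9190
β_P = Σ w_i β_i = 0.18×1.1430 + 0.20×0.7118 + 0.16×1.0521 + 0.23×1.6772 + 0.23×0.9190 = 1.1136
MRP = 6.08% − 1.78% = 4.30%
E(R_P) = R_f + β_P × MRP = 1.78% + 1.1136 × 4.30% = 6.57%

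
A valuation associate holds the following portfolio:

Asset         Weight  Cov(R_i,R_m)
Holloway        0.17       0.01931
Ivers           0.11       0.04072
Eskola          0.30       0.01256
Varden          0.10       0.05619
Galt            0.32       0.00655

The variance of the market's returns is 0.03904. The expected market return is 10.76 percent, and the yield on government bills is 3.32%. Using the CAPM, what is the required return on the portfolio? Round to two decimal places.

β_Holloway = 0.01931 / 0.03904 = 0.4946
β_Ivers = 0.04072 / 0.03904 = 1.0430
β_Eskola = 0.01256 / 0.03904 = 0.3217
β_Varden = 0.05619 / 0.03904 = 1.4393
β_Galt = 0.00655 / 0.03904 = 0.1678
β_P = Σ w_i β_i = 0.17×0.4946 + 0.11×1.0430 + 0.30×0.3217 + 0.10×1.4393 + 0.32×0.1678 = 0.4929
MRP = 10.76% − 3.32% = 7.44%
E(R_P) = R_f + β_P × MRP = 3.32% + 0.4929 × 7.44% = 6.99%

6.99%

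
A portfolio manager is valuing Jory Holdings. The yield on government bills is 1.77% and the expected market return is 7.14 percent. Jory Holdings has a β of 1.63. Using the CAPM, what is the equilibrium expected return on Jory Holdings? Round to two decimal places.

Market risk premium = E(R_m) − R_f = 7.14% − 1.77% = 5.37%
E(R) = R_f + β × MRP = 1.77% + 1.63 × 5.37% = 10.52%

10.52%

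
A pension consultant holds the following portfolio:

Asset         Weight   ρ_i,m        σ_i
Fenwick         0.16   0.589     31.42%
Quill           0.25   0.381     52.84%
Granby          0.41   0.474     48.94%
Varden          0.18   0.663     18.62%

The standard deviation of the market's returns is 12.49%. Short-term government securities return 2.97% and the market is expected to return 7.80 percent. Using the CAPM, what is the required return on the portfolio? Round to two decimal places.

β_Fenwick = 0.589 × 31.42% / 12.49% = 1.4817
β_Quill = 0.381 × 52.84% / 12.49% = 1.6119
β_Granby = 0.474 × 48.94% / 12.49% = 1.8573
β_Varden = 0.663 × 18.62% / 12.49% = 0.9884
β_P = Σ w_i β_i = 0.16×1.4817 + 0.25×1.6119 + 0.41×1.8573 + 0.18×0.9884 = 1.5795
MRP = 7.80% − 2.97% = 4.83%
E(R_P) = R_f + β_P × MRP = 2.97% + 1.5795 × 4.83% = 10.60%

10.60%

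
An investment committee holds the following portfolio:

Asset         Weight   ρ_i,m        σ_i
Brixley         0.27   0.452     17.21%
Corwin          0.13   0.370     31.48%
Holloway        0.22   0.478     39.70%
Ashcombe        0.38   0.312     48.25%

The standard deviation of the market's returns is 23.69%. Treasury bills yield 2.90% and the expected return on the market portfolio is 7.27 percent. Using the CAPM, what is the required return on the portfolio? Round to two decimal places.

5.39%

β_Brixley = 0.452 × 17.21% / 23.69% = 0.3284
β_Corwin = 0.370 × 31.48% / 23.69% = 0.4917
β_Holloway = 0.478 × 39.70% / 23.69% = 0.8010
β_Ashcombe = 0.312 × 48.25% / 23.69% = 0.6355
β_P = Σ w_i β_i = 0.27×0.3284 + 0.13×0.4917 + 0.22×0.8010 + 0.38×0.6355 = 0.5703
MRP = 7.27% − 2.90% = 4.37%
E(R_P) = R_f + β_P × MRP = 2.90% + 0.5703 × 4.37% = 5.39%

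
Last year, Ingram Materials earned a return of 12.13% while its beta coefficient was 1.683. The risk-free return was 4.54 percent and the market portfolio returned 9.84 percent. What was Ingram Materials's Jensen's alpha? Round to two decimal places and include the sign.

-1.33%

Market excess return = 9.84% − 4.54% = 5.30%
CAPM benchmark = R_f + β(R_m − R_f) = 4.54% + 1.683 × 5.30% = 13.45990%
α = actual − benchmark = 12.13% − 13.45990% = -1.33%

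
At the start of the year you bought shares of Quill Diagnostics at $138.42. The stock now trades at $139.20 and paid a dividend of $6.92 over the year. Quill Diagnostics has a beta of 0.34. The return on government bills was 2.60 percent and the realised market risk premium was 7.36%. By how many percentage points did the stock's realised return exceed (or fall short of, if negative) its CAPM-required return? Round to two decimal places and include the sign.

Realised HPR = (P1 + D1 − P0) / P0 = (139.20 + 6.92 − 138.42) / 138.42 = 7.70 / 138.42 = 5.5628%
CAPM required = R_f + β·MRP = 2.60% + 0.34 × 7.36% = 5.1024%
α = realised − required = 5.5628% − 5.1024% = +0.46%

+0.46%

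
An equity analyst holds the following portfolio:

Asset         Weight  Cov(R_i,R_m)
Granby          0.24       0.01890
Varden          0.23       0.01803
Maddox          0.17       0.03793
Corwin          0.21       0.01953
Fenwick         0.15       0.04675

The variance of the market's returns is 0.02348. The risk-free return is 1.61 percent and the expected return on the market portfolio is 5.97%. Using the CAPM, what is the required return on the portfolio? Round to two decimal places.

β_Granby = 0.01890 / 0.02348 = 0.8049
β_Varden = 0.01803 / 0.02348 = 0.7679
β_Maddox = 0.03793 / 0.02348 = 1.6154
β_Corwin = 0.01953 / 0.02348 = 0.8318
β_Fenwick = 0.04675 / 0.02348 = 1.9911
β_P = Σ w_i β_i = 0.24×0.8049 + 0.23×0.7679 + 0.17×1.6154 + 0.21×0.8318 + 0.15×1.9911 = 1.1178
MRP = 5.97% − 1.61% = 4.36%
E(R_P) = R_f + β_P × MRP = 1.61% + 1.1178 × 4.36% = 6.48%

6.48%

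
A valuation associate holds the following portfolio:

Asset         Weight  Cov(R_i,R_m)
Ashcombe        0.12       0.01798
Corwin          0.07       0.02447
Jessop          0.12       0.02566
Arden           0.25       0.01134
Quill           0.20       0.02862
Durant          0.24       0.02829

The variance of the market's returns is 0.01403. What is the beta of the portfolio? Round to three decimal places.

1.589

β_Ashcombe = 0.01798 / 0.01403 = 1.2815
β_Corwin = 0.02447 / 0.01403 = 1.7441
β_Jessop = 0.02566 / 0.01403 = 1.8289
β_Arden = 0.01134 / 0.01403 = 0.8083
β_Quill = 0.02862 / 0.01403 = 2.0399
β_Durant = 0.02829 / 0.01403 = 2.0164
β_P = Σ w_i β_i = 0.12×1.2815 + 0.07×1.7441 + 0.12×1.8289 + 0.25×0.8083 + 0.20×2.0399 + 0.24×2.0164 = 1.5893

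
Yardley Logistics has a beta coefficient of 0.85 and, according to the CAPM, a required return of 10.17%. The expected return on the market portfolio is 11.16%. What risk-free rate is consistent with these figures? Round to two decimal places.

4.56%

E(R) = R_f + β(E(R_m) − R_f) = R_f(1 − β) + β·E(R_m)
10.17% = R_f × (1 − 0.85) + 0.85 × 11.16%
10.17% = R_f × 0.15 + 9.4860%
R_f = (10.17% − 9.4860%) / 0.15 = 4.56%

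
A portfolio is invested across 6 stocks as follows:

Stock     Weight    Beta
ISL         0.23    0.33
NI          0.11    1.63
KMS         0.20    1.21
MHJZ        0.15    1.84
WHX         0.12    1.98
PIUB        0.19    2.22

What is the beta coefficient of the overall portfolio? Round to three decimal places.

1.433

β_P = Σ w_i β_i = 0.23×0.33 + 0.11×1.63 + 0.20×1.21 + 0.15×1.84 + 0.12×1.98 + 0.19×2.22 = 1.4326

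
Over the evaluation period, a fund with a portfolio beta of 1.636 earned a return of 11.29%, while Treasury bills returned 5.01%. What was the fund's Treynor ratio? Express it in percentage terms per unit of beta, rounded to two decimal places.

3.84%

Treynor = (R_P − R_f) / β_P = (11.29% − 5.01%) / 1.6360 = 6.28% / 1.6360 = 3.84%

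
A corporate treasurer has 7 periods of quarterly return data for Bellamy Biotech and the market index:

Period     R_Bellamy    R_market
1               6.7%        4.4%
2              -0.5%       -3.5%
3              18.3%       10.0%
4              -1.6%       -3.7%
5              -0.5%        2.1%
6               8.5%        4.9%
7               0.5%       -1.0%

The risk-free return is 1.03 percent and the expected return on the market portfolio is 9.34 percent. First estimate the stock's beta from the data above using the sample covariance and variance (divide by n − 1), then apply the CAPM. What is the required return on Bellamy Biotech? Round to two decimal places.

Mean R_i = (6.7 − 0.5 + 18.3 − 1.6 − 0.5 + 8.5 + 0.5) / 7 = 4.4857%
Mean R_m = (4.4 − 3.5 + 10.0 − 3.7 + 2.1 + 4.9 − 1.0) / 7 = 1.8857%
Σ(R_i − R̄_i)(R_m − R̄_m) = 201.0386  ⇒  Cov = 201.0386 / 6 = 33.5064
Σ(R_m − R̄_m)² = 149.8286  ⇒  Var(R_m) = 149.8286 / 6 = 24.9714
β = Cov / Var(R_m) = 33.5064 / 24.9714 = 1.3418
MRP = 9.34% − 1.03% = 8.31%
E(R) = R_f + β × MRP = 1.03% + 1.3418 × 8.31% = 12.18%

12.18%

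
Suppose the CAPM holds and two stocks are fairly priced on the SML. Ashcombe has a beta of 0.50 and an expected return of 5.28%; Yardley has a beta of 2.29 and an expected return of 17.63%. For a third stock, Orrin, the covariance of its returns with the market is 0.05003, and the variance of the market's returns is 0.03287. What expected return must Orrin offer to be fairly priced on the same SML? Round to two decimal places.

12.33%

MRP = (17.63% − 5.28%) / (2.29 − 0.50) = 6.8994%
R_f = 5.28% − 0.50 × 6.8994% = 1.8303%
β_Orrin = Cov / Var(R_m) = 0.05003 / 0.03287 = 1.5221
E(R_Orrin) = R_f + β × MRP = 1.8303% + 1.5221 × 6.8994% = 12.33%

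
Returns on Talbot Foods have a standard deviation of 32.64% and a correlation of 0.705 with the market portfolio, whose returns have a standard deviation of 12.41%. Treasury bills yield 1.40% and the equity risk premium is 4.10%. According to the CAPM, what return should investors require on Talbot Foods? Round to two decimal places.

β = ρ × σ_i / σ_m = 0.705 × 32.64% / 12.41% = 1.8542
E(R) = 1.40% + 1.8542 × 4.10% = 9.00%

9.00%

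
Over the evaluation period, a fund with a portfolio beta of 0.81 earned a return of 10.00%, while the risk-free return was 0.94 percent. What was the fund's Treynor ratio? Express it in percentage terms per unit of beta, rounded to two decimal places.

11.19%

Treynor = (R_P − R_f) / β_P = (10.00% − 0.94%) / 0.8100 = 9.06% / 0.8100 = 11.19%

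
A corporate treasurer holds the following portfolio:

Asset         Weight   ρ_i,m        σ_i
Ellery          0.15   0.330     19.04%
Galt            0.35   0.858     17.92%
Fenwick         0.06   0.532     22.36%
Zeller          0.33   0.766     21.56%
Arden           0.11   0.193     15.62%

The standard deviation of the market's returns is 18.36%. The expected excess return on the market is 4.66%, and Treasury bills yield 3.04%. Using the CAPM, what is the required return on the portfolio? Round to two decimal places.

6.29%

β_Ellery = 0.330 × 19.04% / 18.36% = 0.3422
β_Galt = 0.858 × 17.92% / 18.36% = 0.8374
β_Fenwick = 0.532 × 22.36% / 18.36% = 0.6479
β_Zeller = 0.766 × 21.56% / 18.36% = 0.8995
β_Arden = 0.193 × 15.62% / 18.36% = 0.1642
β_P = Σ w_i β_i = 0.15×0.3422 + 0.35×0.8374 + 0.06×0.6479 + 0.33×0.8995 + 0.11×0.1642 = 0.6982
E(R_P) = R_f + β_P × MRP = 3.04% + 0.6982 × 4.66% = 6.29%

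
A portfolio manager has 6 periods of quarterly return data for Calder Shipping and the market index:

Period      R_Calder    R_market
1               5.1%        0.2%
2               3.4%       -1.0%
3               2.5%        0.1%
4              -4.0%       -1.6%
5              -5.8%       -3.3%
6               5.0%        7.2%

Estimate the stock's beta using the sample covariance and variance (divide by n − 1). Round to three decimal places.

0.876

Mean R_i = (5.1 + 3.4 + 2.5 − 4.0 − 5.8 + 5.0) / 6 = 1.0333%
Mean R_m = (0.2 − 1.0 + 0.1 − 1.6 − 3.3 + 7.2) / 6 = 0.2667%
Σ(R_i − R̄_i)(R_m − R̄_m) = 57.7567  ⇒  Cov = 57.7567 / 5 = 11.5513
Σ(R_m − R̄_m)² = 65.9133  ⇒  Var(R_m) = 65.9133 / 5 = 13.1827
β = Cov / Var(R_m) = 11.5513 / 13.1827 = 0.8762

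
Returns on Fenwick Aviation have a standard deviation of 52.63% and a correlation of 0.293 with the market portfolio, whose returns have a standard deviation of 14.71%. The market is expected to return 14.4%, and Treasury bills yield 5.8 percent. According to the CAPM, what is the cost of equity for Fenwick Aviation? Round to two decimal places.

β = ρ × σ_i / σ_m = 0.293 × 52.63% / 14.71% = 1.0483
MRP = 14.4% − 5.8% = 8.60%
E(R) = 5.8% + 1.0483 × 8.6% = 14.82%

14.82%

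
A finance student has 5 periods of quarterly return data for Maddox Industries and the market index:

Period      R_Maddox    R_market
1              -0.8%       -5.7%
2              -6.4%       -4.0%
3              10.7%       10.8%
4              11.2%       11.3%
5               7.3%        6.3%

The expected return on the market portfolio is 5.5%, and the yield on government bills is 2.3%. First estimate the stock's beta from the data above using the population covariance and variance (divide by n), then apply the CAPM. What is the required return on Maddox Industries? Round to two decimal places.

5.18%

Mean R_i = (-0.8 − 6.4 + 10.7 + 11.2 + 7.3) / 5 = 4.4000%
Mean R_m = (-5.7 − 4.0 + 10.8 + 11.3 + 6.3) / 5 = 3.7400%
Σ(R_i − R̄_i)(R_m − R̄_m) = 235.9900  ⇒  Cov = 235.9900 / 5 = 47.1980
Σ(R_m − R̄_m)² = 262.5720  ⇒  Var(R_m) = 262.5720 / 5 = 52.5144
β = Cov / Var(R_m) = 47.1980 / 52.5144 = 0.8988
MRP = 5.5% − 2.3% = 3.20%
E(R) = R_f + β × MRP = 2.3% + 0.8988 × 3.2% = 5.18%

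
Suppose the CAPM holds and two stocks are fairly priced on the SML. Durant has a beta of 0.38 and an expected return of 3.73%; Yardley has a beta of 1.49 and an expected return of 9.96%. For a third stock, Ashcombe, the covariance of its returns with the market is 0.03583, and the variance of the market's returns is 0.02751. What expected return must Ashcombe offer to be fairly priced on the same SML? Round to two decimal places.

8.91%

MRP = (9.96% − 3.73%) / (1.49 − 0.38) = 5.6126%
R_f = 3.73% − 0.38 × 5.6126% = 1.5972%
β_Ashcombe = Cov / Var(R_m) = 0.03583 / 0.02751 = 1.3024
E(R_Ashcombe) = R_f + β × MRP = 1.5972% + 1.3024 × 5.6126% = 8.91%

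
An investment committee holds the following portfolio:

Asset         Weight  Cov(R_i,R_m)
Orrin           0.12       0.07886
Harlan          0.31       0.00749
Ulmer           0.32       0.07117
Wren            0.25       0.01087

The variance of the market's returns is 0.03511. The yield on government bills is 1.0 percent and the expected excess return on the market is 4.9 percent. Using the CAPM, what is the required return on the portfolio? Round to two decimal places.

β_Orrin = 0.07886 / 0.03511 = 2.2461
β_Harlan = 0.00749 / 0.03511 = 0.2133
β_Ulmer = 0.07117 / 0.03511 = 2.0271
β_Wren = 0.01087 / 0.03511 = 0.3096
β_P = Σ w_i β_i = 0.12×2.2461 + 0.31×0.2133 + 0.32×2.0271 + 0.25×0.3096 = 1.0617
E(R_P) = R_f + β_P × MRP = 1.0% + 1.0617 × 4.9% = 6.20%

6.20%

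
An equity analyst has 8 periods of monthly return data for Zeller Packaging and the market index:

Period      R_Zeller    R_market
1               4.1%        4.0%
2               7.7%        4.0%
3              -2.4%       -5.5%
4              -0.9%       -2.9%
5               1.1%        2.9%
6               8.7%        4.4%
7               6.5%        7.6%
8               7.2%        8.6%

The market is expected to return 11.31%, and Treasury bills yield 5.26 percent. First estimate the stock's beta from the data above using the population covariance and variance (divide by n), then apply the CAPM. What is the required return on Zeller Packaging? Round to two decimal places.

9.83%

Mean R_i = (4.1 + 7.7 − 2.4 − 0.9 + 1.1 + 8.7 + 6.5 + 7.2) / 8 = 4.0000%
Mean R_m = (4.0 + 4.0 − 5.5 − 2.9 + 2.9 + 4.4 + 7.6 + 8.6) / 8 = 2.8875%
Σ(R_i − R̄_i)(R_m − R̄_m) = 123.4000  ⇒  Cov = 123.4000 / 8 = 15.4250
Σ(R_m − R̄_m)² = 163.4488  ⇒  Var(R_m) = 163.4488 / 8 = 20.4311
β = Cov / Var(R_m) = 15.4250 / 20.4311 = 0.7550
MRP = 11.31% − 5.26% = 6.05%
E(R) = R_f + β × MRP = 5.26% + 0.7550 × 6.05% = 9.83%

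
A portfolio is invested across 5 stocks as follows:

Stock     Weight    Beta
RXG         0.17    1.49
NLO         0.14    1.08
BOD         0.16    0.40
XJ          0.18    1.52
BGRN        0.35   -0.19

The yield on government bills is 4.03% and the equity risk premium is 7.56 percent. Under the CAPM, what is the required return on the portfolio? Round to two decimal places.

9.14%

β_P = Σ w_i β_i = 0.17×1.49 + 0.14×1.08 + 0.16×0.40 + 0.18×1.52 + 0.35×-0.19 = 0.6756
E(R_P) = R_f + β_P × MRP = 4.03% + 0.6756 × 7.56% = 9.14%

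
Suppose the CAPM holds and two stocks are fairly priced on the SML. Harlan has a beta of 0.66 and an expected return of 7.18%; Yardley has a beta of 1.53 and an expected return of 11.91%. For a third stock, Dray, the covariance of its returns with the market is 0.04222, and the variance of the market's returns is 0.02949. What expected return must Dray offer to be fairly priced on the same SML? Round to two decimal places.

MRP = (11.91% − 7.18%) / (1.53 − 0.66) = 5.4368%
R_f = 7.18% − 0.66 × 5.4368% = 3.5917%
β_Dray = Cov / Var(R_m) = 0.04222 / 0.02949 = 1.4317
E(R_Dray) = R_f + β × MRP = 3.5917% + 1.4317 × 5.4368% = 11.38%

11.38%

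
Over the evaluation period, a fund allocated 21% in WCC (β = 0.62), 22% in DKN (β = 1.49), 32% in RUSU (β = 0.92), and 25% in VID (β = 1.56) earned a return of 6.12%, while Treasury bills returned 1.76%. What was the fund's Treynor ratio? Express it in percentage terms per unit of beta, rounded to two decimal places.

3.82%

β_P = 0.21×0.62 + 0.22×1.49 + 0.32×0.92 + 0.25×1.56 = 1.1424
Treynor = (R_P − R_f) / β_P = (6.12% − 1.76%) / 1.1424 = 4.36% / 1.1424 = 3.82%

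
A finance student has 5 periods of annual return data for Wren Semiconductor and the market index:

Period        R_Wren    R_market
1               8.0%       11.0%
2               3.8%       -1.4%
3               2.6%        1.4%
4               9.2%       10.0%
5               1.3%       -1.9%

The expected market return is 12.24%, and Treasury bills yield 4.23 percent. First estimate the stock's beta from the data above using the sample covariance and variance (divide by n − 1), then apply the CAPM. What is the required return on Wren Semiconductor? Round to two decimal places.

8.39%

Mean R_i = (8.0 + 3.8 + 2.6 + 9.2 + 1.3) / 5 = 4.9800%
Mean R_m = (11.0 − 1.4 + 1.4 + 10.0 − 1.9) / 5 = 3.8200%
Σ(R_i − R̄_i)(R_m − R̄_m) = 80.7320  ⇒  Cov = 80.7320 / 4 = 20.1830
Σ(R_m − R̄_m)² = 155.5680  ⇒  Var(R_m) = 155.5680 / 4 = 38.8920
β = Cov / Var(R_m) = 20.1830 / 38.8920 = 0.5189
MRP = 12.24% − 4.23% = 8.01%
E(R) = R_f + β × MRP = 4.23% + 0.5189 × 8.01% = 8.39%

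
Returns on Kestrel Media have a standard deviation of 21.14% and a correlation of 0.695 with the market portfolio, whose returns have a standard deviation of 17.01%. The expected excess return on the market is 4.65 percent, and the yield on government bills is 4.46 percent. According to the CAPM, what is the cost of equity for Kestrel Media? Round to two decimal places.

8.48%

β = ρ × σ_i / σ_m = 0.695 × 21.14% / 17.01% = 0.8637
E(R) = 4.46% + 0.8637 × 4.65% = 8.48%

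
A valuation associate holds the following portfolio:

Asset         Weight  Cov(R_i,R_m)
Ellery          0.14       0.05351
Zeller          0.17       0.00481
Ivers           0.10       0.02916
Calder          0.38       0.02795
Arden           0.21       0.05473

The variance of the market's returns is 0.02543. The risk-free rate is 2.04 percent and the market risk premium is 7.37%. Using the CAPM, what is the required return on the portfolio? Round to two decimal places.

β_Ellery = 0.05351 / 0.02543 = 2.1042
β_Zeller = 0.00481 / 0.02543 = 0.1891
β_Ivers = 0.02916 / 0.02543 = 1.1467
β_Calder = 0.02795 / 0.02543 = 1.0991
β_Arden = 0.05473 / 0.02543 = 2.1522
β_P = Σ w_i β_i = 0.14×2.1042 + 0.17×0.1891 + 0.10×1.1467 + 0.38×1.0991 + 0.21×2.1522 = 1.3110
E(R_P) = R_f + β_P × MRP = 2.04% + 1.3110 × 7.37% = 11.70%

11.70%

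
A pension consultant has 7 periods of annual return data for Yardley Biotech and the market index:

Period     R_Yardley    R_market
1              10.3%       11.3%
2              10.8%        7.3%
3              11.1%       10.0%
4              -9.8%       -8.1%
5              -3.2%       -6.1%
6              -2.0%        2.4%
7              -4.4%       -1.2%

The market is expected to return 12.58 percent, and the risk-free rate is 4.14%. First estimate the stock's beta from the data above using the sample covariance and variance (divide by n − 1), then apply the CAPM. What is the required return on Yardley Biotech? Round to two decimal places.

Mean R_i = (10.3 + 10.8 + 11.1 − 9.8 − 3.2 − 2.0 − 4.4) / 7 = 1.8286%
Mean R_m = (11.3 + 7.3 + 10.0 − 8.1 − 6.1 + 2.4 − 1.2) / 7 = 2.2286%
Σ(R_i − R̄_i)(R_m − R̄_m) = 377.0843  ⇒  Cov = 377.0843 / 6 = 62.8474
Σ(R_m − R̄_m)² = 356.2343  ⇒  Var(R_m) = 356.2343 / 6 = 59.3724
β = Cov / Var(R_m) = 62.8474 / 59.3724 = 1.0585
MRP = 12.58% − 4.14% = 8.44%
E(R) = R_f + β × MRP = 4.14% + 1.0585 × 8.44% = 13.07%

13.07%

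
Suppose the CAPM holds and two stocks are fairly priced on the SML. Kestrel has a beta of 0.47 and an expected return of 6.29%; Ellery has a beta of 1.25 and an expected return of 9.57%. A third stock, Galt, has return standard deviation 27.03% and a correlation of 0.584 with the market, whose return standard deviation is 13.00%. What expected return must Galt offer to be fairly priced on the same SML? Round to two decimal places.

MRP = (9.57% − 6.29%) / (1.25 − 0.47) = 4.2051%
R_f = 6.29% − 0.47 × 4.2051% = 4.3136%
β_Galt = ρ·σ_i/σ_m = 0.584 × 27.03 / 13.00 = 1.2143
E(R_Galt) = R_f + β × MRP = 4.3136% + 1.2143 × 4.2051% = 9.42%

9.42%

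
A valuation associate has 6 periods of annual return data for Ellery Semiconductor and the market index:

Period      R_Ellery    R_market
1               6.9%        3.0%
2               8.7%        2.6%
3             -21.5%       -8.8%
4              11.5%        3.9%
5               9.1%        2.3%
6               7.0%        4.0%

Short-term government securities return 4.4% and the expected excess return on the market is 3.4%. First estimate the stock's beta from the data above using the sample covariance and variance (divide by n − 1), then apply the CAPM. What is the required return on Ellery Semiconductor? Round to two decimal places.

Mean R_i = (6.9 + 8.7 − 21.5 + 11.5 + 9.1 + 7.0) / 6 = 3.6167%
Mean R_m = (3.0 + 2.6 − 8.8 + 3.9 + 2.3 + 4.0) / 6 = 1.1667%
Σ(R_i − R̄_i)(R_m − R̄_m) = 300.9833  ⇒  Cov = 300.9833 / 5 = 60.1967
Σ(R_m − R̄_m)² = 121.5333  ⇒  Var(R_m) = 121.5333 / 5 = 24.3067
β = Cov / Var(R_m) = 60.1967 / 24.3067 = 2.4765
E(R) = R_f + β × MRP = 4.4% + 2.4765 × 3.4% = 12.82%

12.82%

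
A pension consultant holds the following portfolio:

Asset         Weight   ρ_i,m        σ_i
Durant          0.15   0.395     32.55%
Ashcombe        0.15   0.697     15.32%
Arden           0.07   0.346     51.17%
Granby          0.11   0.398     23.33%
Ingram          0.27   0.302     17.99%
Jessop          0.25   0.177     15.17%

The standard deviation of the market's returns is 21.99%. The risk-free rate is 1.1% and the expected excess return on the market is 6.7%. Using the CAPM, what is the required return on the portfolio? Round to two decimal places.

3.52%

β_Durant = 0.395 × 32.55% / 21.99% = 0.5847
β_Ashcombe = 0.697 × 15.32% / 21.99% = 0.4856
β_Arden = 0.346 × 51.17% / 21.99% = 0.8051
β_Granby = 0.398 × 23.33% / 21.99% = 0.4223
β_Ingram = 0.302 × 17.99% / 21.99% = 0.2471
β_Jessop = 0.177 × 15.17% / 21.99% = 0.1221
β_P = Σ w_i β_i = 0.15×0.5847 + 0.15×0.4856 + 0.07×0.8051 + 0.11×0.4223 + 0.27×0.2471 + 0.25×0.1221 = 0.3606
E(R_P) = R_f + β_P × MRP = 1.1% + 0.3606 × 6.7% = 3.52%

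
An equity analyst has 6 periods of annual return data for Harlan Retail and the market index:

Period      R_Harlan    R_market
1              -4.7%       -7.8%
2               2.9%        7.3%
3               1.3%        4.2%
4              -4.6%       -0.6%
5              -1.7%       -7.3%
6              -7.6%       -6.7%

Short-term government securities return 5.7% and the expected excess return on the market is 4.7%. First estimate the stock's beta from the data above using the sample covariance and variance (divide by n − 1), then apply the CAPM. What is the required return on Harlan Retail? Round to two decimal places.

8.00%

Mean R_i = (-4.7 + 2.9 + 1.3 − 4.6 − 1.7 − 7.6) / 6 = -2.4000%
Mean R_m = (-7.8 + 7.3 + 4.2 − 0.6 − 7.3 − 6.7) / 6 = -1.8167%
Σ(R_i − R̄_i)(R_m − R̄_m) = 103.2200  ⇒  Cov = 103.2200 / 5 = 20.6440
Σ(R_m − R̄_m)² = 210.5083  ⇒  Var(R_m) = 210.5083 / 5 = 42.1017
β = Cov / Var(R_m) = 20.6440 / 42.1017 = 0.4903
E(R) = R_f + β × MRP = 5.7% + 0.4903 × 4.7% = 8.00%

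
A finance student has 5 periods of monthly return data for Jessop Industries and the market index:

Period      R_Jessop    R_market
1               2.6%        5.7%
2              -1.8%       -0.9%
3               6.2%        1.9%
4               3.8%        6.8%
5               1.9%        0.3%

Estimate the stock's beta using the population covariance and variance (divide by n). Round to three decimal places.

Mean R_i = (2.6 − 1.8 + 6.2 + 3.8 + 1.9) / 5 = 2.5400%
Mean R_m = (5.7 − 0.9 + 1.9 + 6.8 + 0.3) / 5 = 2.7600%
Σ(R_i − R̄_i)(R_m − R̄_m) = 19.5780  ⇒  Cov = 19.5780 / 5 = 3.9156
Σ(R_m − R̄_m)² = 45.1520  ⇒  Var(R_m) = 45.1520 / 5 = 9.0304
β = Cov / Var(R_m) = 3.9156 / 9.0304 = 0.4336

0.434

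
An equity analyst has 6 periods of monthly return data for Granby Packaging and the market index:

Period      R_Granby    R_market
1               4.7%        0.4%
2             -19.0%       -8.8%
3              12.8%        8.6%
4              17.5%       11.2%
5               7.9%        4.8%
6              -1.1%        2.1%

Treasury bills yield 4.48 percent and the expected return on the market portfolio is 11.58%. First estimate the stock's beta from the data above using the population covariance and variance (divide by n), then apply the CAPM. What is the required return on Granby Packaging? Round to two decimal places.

17.08%

Mean R_i = (4.7 − 19.0 + 12.8 + 17.5 + 7.9 − 1.1) / 6 = 3.8000%
Mean R_m = (0.4 − 8.8 + 8.6 + 11.2 + 4.8 + 2.1) / 6 = 3.0500%
Σ(R_i − R̄_i)(R_m − R̄_m) = 441.2300  ⇒  Cov = 441.2300 / 6 = 73.5383
Σ(R_m − R̄_m)² = 248.6350  ⇒  Var(R_m) = 248.6350 / 6 = 41.4392
β = Cov / Var(R_m) = 73.5383 / 41.4392 = 1.7746
MRP = 11.58% − 4.48% = 7.10%
E(R) = R_f + β × MRP = 4.48% + 1.7746 × 7.10% = 17.08%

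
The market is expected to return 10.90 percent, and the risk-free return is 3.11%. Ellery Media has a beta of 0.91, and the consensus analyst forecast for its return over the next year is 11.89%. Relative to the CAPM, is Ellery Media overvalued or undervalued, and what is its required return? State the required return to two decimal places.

Undervalued; required return 10.20%

MRP = 10.90% − 3.11% = 7.79%
Required return = R_f + β·MRP = 3.11% + 0.91 × 7.79% = 10.20%
Forecast 11.89% > required 10.20% → the stock plots above the SML → undervalued.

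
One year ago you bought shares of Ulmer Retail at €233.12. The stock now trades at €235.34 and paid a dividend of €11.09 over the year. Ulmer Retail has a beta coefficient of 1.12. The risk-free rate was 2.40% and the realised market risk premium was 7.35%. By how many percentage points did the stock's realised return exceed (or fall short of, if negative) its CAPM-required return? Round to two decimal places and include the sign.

Realised HPR = (P1 + D1 − P0) / P0 = (235.34 + 11.09 − 233.12) / 233.12 = 13.31 / 233.12 = 5.7095%
CAPM required = R_f + β·MRP = 2.40% + 1.12 × 7.35% = 10.6320%
α = realised − required = 5.7095% − 10.6320% = -4.92%

-4.92%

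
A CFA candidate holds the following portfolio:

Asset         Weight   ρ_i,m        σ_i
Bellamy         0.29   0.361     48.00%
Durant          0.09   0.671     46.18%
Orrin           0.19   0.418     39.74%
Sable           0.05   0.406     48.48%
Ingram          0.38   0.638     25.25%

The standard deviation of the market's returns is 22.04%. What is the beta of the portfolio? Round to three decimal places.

β_Bellamy = 0.361 × 48.00% / 22.04% = 0.7862
β_Durant = 0.671 × 46.18% / 22.04% = 1.4059
β_Orrin = 0.418 × 39.74% / 22.04% = 0.7537
β_Sable = 0.406 × 48.48% / 22.04% = 0.8931
β_Ingram = 0.638 × 25.25% / 22.04% = 0.7309
β_P = Σ w_i β_i = 0.29×0.7862 + 0.09×1.4059 + 0.19×0.7537 + 0.05×0.8931 + 0.38×0.7309 = 0.8201

0.820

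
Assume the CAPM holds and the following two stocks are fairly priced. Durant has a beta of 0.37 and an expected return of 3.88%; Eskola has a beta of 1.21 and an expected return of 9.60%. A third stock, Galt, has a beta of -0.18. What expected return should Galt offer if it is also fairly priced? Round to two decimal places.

0.13%

MRP (SML slope) = (9.60% − 3.88%) / (1.21 − 0.37) = 5.72% / 0.84 = 6.8095%
R_f (intercept) = 3.88% − 0.37 × 6.8095% = 1.3605%
E(R_Galt) = R_f + β × MRP = 1.3605% + -0.18 × 6.8095% = 0.13%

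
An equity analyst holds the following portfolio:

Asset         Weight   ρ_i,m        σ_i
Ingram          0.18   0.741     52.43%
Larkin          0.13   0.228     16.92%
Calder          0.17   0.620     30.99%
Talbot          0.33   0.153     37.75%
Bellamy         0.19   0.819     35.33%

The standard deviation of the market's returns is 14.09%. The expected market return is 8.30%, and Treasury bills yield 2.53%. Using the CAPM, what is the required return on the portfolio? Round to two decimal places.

β_Ingram = 0.741 × 52.43% / 14.09% = 2.7573
β_Larkin = 0.228 × 16.92% / 14.09% = 0.2738
β_Calder = 0.620 × 30.99% / 14.09% = 1.3636
β_Talbot = 0.153 × 37.75% / 14.09% = 0.4099
β_Bellamy = 0.819 × 35.33% / 14.09% = 2.0536
β_P = Σ w_i β_i = 0.18×2.7573 + 0.13×0.2738 + 0.17×1.3636 + 0.33×0.4099 + 0.19×2.0536 = 1.2892
MRP = 8.30% − 2.53% = 5.77%
E(R_P) = R_f + β_P × MRP = 2.53% + 1.2892 × 5.77% = 9.97%

9.97%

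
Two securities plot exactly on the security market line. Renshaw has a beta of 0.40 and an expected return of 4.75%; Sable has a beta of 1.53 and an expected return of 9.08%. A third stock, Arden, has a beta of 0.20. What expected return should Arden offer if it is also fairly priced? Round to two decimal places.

MRP (SML slope) = (9.08% − 4.75%) / (1.53 − 0.40) = 4.33% / 1.13 = 3.8319%
R_f (intercept) = 4.75% − 0.40 × 3.8319% = 3.2172%
E(R_Arden) = R_f + β × MRP = 3.2172% + 0.20 × 3.8319% = 3.98%

3.98%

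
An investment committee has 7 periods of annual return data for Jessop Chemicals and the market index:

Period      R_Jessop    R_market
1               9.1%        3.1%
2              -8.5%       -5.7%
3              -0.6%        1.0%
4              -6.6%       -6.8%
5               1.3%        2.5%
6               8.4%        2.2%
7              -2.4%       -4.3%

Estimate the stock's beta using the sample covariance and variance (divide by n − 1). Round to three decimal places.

1.401

Mean R_i = (9.1 − 8.5 − 0.6 − 6.6 + 1.3 + 8.4 − 2.4) / 7 = 0.1000%
Mean R_m = (3.1 − 5.7 + 1.0 − 6.8 + 2.5 + 2.2 − 4.3) / 7 = -1.1429%
Σ(R_i − R̄_i)(R_m − R̄_m) = 153.7900  ⇒  Cov = 153.7900 / 6 = 25.6317
Σ(R_m − R̄_m)² = 109.7771  ⇒  Var(R_m) = 109.7771 / 6 = 18.2962
β = Cov / Var(R_m) = 25.6317 / 18.2962 = 1.4009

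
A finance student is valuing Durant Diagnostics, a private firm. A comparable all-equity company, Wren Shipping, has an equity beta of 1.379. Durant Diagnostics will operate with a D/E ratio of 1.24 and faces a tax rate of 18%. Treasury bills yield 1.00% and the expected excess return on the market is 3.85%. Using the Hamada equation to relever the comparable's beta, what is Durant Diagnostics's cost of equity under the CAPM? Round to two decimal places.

β_L = β_U × [1 + (1 − t)(D/E)] = 1.379 × [1 + (1 − 0.18) × 1.24]
    = 1.379 × [1 + 0.82 × 1.24] = 1.379 × 2.0168 = 2.7812
E(R) = R_f + β_L × MRP = 1.00% + 2.7812 × 3.85% = 11.71%

11.71%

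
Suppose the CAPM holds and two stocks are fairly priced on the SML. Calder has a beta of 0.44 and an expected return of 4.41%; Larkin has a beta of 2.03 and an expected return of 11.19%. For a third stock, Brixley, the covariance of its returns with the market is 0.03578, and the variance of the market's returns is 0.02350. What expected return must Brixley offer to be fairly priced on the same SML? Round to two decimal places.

MRP = (11.19% − 4.41%) / (2.03 − 0.44) = 4.2642%
R_f = 4.41% − 0.44 × 4.2642% = 2.5338%
β_Brixley = Cov / Var(R_m) = 0.03578 / 0.02350 = 1.5226
E(R_Brixley) = R_f + β × MRP = 2.5338% + 1.5226 × 4.2642% = 9.03%

9.03%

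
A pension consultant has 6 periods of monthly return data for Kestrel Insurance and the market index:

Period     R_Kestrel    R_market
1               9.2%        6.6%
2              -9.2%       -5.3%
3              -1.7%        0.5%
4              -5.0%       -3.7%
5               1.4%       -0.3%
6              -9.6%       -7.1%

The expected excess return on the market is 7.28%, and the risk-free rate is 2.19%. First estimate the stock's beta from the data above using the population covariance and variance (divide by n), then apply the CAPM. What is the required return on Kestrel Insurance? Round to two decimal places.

12.47%

Mean R_i = (9.2 − 9.2 − 1.7 − 5.0 + 1.4 − 9.6) / 6 = -2.4833%
Mean R_m = (6.6 − 5.3 + 0.5 − 3.7 − 0.3 − 7.1) / 6 = -1.5500%
Σ(R_i − R̄_i)(R_m − R̄_m) = 171.7750  ⇒  Cov = 171.7750 / 6 = 28.6292
Σ(R_m − R̄_m)² = 121.6750  ⇒  Var(R_m) = 121.6750 / 6 = 20.2792
β = Cov / Var(R_m) = 28.6292 / 20.2792 = 1.4118
E(R) = R_f + β × MRP = 2.19% + 1.4118 × 7.28% = 12.47%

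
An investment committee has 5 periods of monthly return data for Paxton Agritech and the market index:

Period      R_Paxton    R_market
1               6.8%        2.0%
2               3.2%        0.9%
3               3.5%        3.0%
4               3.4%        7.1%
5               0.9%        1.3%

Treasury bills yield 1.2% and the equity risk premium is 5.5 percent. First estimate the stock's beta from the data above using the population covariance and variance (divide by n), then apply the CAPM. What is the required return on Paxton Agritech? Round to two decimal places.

Mean R_i = (6.8 + 3.2 + 3.5 + 3.4 + 0.9) / 5 = 3.5600%
Mean R_m = (2.0 + 0.9 + 3.0 + 7.1 + 1.3) / 5 = 2.8600%
Σ(R_i − R̄_i)(R_m − R̄_m) = 1.3820  ⇒  Cov = 1.3820 / 5 = 0.2764
Σ(R_m − R̄_m)² = 25.0120  ⇒  Var(R_m) = 25.0120 / 5 = 5.0024
β = Cov / Var(R_m) = 0.2764 / 5.0024 = 0.0553
E(R) = R_f + β × MRP = 1.2% + 0.0553 × 5.5% = 1.50%

1.50%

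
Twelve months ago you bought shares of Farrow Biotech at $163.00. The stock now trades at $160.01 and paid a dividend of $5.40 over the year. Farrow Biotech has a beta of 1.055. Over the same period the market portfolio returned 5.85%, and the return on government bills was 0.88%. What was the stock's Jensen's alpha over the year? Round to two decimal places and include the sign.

-4.64%

Realised HPR = (P1 + D1 − P0) / P0 = (160.01 + 5.40 − 163.00) / 163.00 = 2.41 / 163.00 = 1.4785%
MRP = 5.85% − 0.88% = 4.97%
CAPM required = R_f + β·MRP = 0.88% + 1.055 × 4.97% = 6.12335%
α = realised − required = 1.4785% − 6.12335% = -4.64%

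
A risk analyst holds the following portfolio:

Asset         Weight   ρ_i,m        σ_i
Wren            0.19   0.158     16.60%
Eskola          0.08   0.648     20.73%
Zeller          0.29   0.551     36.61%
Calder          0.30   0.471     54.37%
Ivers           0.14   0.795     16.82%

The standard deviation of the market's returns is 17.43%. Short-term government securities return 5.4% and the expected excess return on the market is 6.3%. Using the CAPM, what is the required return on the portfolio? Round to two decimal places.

11.54%

β_Wren = 0.158 × 16.60% / 17.43% = 0.1505
β_Eskola = 0.648 × 20.73% / 17.43% = 0.7707
β_Zeller = 0.551 × 36.61% / 17.43% = 1.1573
β_Calder = 0.471 × 54.37% / 17.43% = 1.4692
β_Ivers = 0.795 × 16.82% / 17.43% = 0.7672
β_P = Σ w_i β_i = 0.19×0.1505 + 0.08×0.7707 + 0.29×1.1573 + 0.30×1.4692 + 0.14×0.7672 = 0.9740
E(R_P) = R_f + β_P × MRP = 5.4% + 0.9740 × 6.3% = 11.54%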